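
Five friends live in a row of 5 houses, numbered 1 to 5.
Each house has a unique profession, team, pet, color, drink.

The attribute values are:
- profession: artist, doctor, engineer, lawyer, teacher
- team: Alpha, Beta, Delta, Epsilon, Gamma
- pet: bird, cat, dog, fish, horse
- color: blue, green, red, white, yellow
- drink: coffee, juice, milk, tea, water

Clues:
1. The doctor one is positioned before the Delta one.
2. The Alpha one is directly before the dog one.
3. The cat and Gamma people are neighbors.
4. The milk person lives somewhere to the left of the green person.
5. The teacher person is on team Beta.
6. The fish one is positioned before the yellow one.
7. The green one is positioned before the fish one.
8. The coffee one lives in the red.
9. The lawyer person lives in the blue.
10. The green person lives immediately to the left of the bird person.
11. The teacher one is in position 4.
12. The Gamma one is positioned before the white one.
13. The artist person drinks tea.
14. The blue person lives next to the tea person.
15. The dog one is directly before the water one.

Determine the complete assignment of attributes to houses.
Solution:

House | Profession | Team | Pet | Color | Drink
-----------------------------------------------
  1   | lawyer | Alpha | cat | blue | milk
  2   | artist | Gamma | dog | green | tea
  3   | doctor | Epsilon | bird | white | water
  4   | teacher | Beta | fish | red | coffee
  5   | engineer | Delta | horse | yellow | juice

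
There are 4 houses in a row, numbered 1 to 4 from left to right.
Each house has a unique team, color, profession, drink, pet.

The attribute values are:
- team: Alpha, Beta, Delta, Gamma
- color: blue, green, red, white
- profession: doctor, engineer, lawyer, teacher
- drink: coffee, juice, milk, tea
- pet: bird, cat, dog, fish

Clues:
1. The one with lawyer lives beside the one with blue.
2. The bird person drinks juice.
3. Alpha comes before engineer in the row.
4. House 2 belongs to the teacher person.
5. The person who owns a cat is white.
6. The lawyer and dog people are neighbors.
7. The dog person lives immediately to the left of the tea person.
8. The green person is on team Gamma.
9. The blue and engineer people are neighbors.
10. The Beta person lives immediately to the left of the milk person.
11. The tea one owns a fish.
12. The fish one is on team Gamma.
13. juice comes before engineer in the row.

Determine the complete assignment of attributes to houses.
Solution:

House | Team | Color | Profession | Drink | Pet
-----------------------------------------------
  1   | Beta | red | lawyer | juice | bird
  2   | Alpha | blue | teacher | milk | dog
  3   | Gamma | green | engineer | tea | fish
  4   | Delta | white | doctor | coffee | cat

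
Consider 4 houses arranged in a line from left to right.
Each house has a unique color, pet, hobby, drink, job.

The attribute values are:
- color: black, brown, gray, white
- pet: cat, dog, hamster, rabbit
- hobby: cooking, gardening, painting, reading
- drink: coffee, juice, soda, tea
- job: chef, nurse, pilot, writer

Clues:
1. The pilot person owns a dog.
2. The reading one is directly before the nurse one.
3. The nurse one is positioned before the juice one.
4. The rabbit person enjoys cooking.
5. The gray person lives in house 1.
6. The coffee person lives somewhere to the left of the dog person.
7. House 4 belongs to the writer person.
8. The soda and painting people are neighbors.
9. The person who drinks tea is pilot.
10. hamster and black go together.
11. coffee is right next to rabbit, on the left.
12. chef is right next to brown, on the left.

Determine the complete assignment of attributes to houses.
Solution:

House | Color | Pet | Hobby | Drink | Job
-----------------------------------------
  1   | gray | cat | reading | coffee | chef
  2   | brown | rabbit | cooking | soda | nurse
  3   | white | dog | painting | tea | pilot
  4   | black | hamster | gardening | juice | writer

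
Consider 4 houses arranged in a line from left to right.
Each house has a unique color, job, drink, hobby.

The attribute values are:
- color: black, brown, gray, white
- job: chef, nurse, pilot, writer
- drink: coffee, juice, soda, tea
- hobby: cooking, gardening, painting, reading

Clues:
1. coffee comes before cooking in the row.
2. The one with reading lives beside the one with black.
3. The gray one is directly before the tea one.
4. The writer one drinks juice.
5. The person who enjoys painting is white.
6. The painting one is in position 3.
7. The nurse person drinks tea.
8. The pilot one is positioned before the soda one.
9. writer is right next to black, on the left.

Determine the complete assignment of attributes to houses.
Solution:

House | Color | Job | Drink | Hobby
-----------------------------------
  1   | gray | writer | juice | reading
  2   | black | nurse | tea | gardening
  3   | white | pilot | coffee | painting
  4   | brown | chef | soda | cooking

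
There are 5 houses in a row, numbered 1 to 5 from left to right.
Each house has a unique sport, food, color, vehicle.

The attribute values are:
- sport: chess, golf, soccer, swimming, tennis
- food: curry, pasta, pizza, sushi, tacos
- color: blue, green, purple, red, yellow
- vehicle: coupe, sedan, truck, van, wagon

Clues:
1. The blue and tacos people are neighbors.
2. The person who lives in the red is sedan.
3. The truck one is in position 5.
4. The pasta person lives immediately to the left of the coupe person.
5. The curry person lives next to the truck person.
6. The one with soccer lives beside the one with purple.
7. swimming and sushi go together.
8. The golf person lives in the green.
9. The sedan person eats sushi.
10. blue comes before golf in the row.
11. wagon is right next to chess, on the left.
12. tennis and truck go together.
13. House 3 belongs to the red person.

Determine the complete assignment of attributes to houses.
Solution:

House | Sport | Food | Color | Vehicle
--------------------------------------
  1   | soccer | pasta | blue | wagon
  2   | chess | tacos | purple | coupe
  3   | swimming | sushi | red | sedan
  4   | golf | curry | green | van
  5   | tennis | pizza | yellow | truck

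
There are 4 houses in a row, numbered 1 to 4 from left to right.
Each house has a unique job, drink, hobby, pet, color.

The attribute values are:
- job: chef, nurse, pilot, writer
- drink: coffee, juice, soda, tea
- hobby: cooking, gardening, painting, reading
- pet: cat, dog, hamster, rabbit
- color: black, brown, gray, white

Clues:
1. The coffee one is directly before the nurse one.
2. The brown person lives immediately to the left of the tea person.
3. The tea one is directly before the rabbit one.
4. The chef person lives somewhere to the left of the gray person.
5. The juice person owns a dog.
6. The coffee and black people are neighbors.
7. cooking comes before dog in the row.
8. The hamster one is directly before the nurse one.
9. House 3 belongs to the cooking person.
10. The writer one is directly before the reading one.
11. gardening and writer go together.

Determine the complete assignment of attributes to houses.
Solution:

House | Job | Drink | Hobby | Pet | Color
-----------------------------------------
  1   | writer | coffee | gardening | hamster | brown
  2   | nurse | tea | reading | cat | black
  3   | chef | soda | cooking | rabbit | white
  4   | pilot | juice | painting | dog | gray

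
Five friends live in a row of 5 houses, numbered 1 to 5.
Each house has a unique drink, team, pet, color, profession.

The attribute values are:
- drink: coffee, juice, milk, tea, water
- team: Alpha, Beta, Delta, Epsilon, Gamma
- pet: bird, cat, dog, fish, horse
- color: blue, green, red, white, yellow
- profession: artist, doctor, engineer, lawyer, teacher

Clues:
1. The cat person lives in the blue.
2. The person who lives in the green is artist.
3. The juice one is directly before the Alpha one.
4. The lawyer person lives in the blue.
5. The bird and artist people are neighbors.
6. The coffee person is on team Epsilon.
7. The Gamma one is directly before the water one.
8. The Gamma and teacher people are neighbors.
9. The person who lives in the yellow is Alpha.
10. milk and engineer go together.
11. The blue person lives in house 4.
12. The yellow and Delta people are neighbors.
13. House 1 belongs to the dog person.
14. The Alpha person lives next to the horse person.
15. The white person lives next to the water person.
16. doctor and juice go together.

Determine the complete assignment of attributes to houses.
Solution:

House | Drink | Team | Pet | Color | Profession
-----------------------------------------------
  1   | juice | Gamma | dog | white | doctor
  2   | water | Alpha | bird | yellow | teacher
  3   | tea | Delta | horse | green | artist
  4   | coffee | Epsilon | cat | blue | lawyer
  5   | milk | Beta | fish | red | engineer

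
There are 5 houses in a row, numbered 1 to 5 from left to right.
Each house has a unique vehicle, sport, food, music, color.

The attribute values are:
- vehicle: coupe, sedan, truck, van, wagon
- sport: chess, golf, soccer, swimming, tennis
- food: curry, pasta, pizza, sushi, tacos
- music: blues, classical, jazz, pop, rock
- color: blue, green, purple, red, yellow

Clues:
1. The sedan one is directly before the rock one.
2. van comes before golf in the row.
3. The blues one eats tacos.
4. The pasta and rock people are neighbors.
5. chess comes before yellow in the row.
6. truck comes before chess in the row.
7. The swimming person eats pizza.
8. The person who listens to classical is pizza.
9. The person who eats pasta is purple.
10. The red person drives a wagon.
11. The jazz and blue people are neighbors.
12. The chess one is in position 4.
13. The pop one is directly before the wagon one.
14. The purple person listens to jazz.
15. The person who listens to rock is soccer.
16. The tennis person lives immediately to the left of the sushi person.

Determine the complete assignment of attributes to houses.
Solution:

House | Vehicle | Sport | Food | Music | Color
----------------------------------------------
  1   | sedan | tennis | pasta | jazz | purple
  2   | van | soccer | sushi | rock | blue
  3   | truck | golf | curry | pop | green
  4   | wagon | chess | tacos | blues | red
  5   | coupe | swimming | pizza | classical | yellow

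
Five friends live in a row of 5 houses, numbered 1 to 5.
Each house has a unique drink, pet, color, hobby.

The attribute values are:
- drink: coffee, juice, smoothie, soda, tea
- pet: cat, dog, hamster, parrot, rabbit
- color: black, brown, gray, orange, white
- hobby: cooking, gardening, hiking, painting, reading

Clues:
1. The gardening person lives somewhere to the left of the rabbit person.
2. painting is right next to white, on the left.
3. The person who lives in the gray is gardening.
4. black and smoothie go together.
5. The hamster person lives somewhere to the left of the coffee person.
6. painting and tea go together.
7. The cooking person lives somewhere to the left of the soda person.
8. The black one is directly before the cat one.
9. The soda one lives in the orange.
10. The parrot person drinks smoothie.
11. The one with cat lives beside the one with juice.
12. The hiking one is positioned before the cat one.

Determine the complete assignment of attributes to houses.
Solution:

House | Drink | Pet | Color | Hobby
-----------------------------------
  1   | smoothie | parrot | black | hiking
  2   | tea | cat | brown | painting
  3   | juice | hamster | white | cooking
  4   | coffee | dog | gray | gardening
  5   | soda | rabbit | orange | reading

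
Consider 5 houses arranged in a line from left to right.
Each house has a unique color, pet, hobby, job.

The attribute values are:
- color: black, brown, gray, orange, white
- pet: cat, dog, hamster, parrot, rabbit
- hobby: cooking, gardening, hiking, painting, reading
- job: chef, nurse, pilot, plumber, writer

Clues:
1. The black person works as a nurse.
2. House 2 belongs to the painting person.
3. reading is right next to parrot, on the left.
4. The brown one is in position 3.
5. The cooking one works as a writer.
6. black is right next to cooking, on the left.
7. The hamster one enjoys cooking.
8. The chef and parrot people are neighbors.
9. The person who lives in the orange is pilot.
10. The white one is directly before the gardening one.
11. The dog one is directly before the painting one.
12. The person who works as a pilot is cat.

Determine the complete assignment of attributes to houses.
Solution:

House | Color | Pet | Hobby | Job
---------------------------------
  1   | gray | dog | reading | chef
  2   | black | parrot | painting | nurse
  3   | brown | hamster | cooking | writer
  4   | white | rabbit | hiking | plumber
  5   | orange | cat | gardening | pilot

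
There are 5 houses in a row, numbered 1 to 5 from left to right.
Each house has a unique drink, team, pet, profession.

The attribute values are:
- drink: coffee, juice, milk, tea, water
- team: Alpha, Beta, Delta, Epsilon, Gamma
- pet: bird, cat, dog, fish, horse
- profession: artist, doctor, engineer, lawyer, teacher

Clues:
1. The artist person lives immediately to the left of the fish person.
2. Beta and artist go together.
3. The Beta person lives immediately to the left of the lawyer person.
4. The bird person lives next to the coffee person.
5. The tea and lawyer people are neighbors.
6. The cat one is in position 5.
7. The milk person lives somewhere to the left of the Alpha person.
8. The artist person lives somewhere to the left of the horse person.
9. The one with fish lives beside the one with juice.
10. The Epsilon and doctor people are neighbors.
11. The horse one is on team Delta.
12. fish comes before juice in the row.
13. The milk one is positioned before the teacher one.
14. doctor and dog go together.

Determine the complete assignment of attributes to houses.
Solution:

House | Drink | Team | Pet | Profession
---------------------------------------
  1   | tea | Beta | bird | artist
  2   | coffee | Epsilon | fish | lawyer
  3   | juice | Gamma | dog | doctor
  4   | milk | Delta | horse | engineer
  5   | water | Alpha | cat | teacher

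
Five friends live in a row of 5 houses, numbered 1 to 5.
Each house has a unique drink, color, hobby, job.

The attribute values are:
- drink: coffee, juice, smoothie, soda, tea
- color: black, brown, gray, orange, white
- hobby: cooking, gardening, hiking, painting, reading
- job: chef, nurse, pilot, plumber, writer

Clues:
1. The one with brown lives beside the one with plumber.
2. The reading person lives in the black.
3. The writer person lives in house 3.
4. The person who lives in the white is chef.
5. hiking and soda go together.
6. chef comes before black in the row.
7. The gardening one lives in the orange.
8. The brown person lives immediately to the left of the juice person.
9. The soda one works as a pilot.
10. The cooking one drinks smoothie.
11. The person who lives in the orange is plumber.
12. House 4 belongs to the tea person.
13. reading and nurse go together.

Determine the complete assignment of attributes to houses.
Solution:

House | Drink | Color | Hobby | Job
-----------------------------------
  1   | soda | brown | hiking | pilot
  2   | juice | orange | gardening | plumber
  3   | smoothie | gray | cooking | writer
  4   | tea | white | painting | chef
  5   | coffee | black | reading | nurse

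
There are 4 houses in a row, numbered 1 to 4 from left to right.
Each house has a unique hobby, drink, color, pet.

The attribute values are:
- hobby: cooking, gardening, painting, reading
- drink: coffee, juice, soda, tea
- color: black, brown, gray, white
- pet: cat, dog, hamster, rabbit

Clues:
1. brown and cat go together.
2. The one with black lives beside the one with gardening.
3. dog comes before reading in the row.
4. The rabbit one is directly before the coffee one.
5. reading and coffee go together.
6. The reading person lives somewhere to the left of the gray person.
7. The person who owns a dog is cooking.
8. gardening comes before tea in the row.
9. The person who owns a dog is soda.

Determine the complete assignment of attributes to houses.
Solution:

House | Hobby | Drink | Color | Pet
-----------------------------------
  1   | cooking | soda | black | dog
  2   | gardening | juice | white | rabbit
  3   | reading | coffee | brown | cat
  4   | painting | tea | gray | hamster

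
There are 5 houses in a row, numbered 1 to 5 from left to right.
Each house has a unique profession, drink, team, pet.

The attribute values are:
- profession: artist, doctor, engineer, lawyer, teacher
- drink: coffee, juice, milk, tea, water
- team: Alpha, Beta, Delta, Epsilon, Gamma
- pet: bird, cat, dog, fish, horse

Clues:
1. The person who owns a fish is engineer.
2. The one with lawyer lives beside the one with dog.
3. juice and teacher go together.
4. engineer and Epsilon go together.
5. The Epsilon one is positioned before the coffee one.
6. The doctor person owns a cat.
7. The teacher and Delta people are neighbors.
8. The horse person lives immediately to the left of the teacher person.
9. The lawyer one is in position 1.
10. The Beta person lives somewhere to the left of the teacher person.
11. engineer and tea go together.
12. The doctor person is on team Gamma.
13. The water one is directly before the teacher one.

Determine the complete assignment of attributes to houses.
Solution:

House | Profession | Drink | Team | Pet
---------------------------------------
  1   | lawyer | water | Beta | horse
  2   | teacher | juice | Alpha | dog
  3   | artist | milk | Delta | bird
  4   | engineer | tea | Epsilon | fish
  5   | doctor | coffee | Gamma | cat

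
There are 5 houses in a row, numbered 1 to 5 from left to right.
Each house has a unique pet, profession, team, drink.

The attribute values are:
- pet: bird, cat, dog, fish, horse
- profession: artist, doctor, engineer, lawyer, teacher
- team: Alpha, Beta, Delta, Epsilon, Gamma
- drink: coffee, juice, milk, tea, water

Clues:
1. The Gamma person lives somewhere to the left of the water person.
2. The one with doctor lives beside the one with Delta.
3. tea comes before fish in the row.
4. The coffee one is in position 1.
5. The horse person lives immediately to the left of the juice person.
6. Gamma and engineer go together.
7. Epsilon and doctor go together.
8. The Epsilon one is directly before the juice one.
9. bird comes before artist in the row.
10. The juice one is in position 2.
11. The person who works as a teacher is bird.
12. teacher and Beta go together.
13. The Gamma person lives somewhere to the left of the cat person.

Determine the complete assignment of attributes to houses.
Solution:

House | Pet | Profession | Team | Drink
---------------------------------------
  1   | horse | doctor | Epsilon | coffee
  2   | dog | lawyer | Delta | juice
  3   | bird | teacher | Beta | tea
  4   | fish | engineer | Gamma | milk
  5   | cat | artist | Alpha | water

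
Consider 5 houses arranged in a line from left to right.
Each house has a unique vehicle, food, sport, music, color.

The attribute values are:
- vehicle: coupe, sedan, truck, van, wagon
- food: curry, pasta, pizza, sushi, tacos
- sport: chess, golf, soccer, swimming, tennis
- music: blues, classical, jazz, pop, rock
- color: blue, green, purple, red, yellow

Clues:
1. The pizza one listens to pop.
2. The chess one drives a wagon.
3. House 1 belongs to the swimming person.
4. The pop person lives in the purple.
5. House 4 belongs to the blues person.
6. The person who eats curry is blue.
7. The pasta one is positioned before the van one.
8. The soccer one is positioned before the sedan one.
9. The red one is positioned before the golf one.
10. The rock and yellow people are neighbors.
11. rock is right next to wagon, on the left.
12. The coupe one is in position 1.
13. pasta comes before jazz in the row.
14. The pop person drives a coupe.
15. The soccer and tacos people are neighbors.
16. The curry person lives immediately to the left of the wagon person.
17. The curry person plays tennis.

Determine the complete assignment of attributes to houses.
Solution:

House | Vehicle | Food | Sport | Music | Color
----------------------------------------------
  1   | coupe | pizza | swimming | pop | purple
  2   | truck | curry | tennis | rock | blue
  3   | wagon | pasta | chess | classical | yellow
  4   | van | sushi | soccer | blues | red
  5   | sedan | tacos | golf | jazz | green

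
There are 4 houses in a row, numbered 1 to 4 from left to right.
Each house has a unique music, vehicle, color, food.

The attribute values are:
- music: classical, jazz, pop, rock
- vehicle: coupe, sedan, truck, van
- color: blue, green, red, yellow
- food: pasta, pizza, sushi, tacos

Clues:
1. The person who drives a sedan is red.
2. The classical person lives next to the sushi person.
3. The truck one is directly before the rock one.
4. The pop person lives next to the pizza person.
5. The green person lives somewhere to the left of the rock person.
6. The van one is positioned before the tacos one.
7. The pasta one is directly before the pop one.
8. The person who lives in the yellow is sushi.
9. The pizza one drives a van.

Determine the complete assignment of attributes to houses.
Solution:

House | Music | Vehicle | Color | Food
--------------------------------------
  1   | classical | coupe | green | pasta
  2   | pop | truck | yellow | sushi
  3   | rock | van | blue | pizza
  4   | jazz | sedan | red | tacos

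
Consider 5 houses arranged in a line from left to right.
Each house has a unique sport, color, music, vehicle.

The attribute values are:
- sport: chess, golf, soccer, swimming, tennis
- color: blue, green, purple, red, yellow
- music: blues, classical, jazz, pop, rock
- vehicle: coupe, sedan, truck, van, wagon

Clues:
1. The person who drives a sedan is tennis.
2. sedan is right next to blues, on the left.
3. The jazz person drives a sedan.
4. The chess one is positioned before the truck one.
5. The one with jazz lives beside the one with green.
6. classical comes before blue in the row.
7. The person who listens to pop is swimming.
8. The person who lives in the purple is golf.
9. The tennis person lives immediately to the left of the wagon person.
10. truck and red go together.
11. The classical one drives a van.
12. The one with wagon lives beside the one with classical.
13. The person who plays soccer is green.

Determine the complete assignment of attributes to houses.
Solution:

House | Sport | Color | Music | Vehicle
---------------------------------------
  1   | tennis | yellow | jazz | sedan
  2   | soccer | green | blues | wagon
  3   | golf | purple | classical | van
  4   | chess | blue | rock | coupe
  5   | swimming | red | pop | truck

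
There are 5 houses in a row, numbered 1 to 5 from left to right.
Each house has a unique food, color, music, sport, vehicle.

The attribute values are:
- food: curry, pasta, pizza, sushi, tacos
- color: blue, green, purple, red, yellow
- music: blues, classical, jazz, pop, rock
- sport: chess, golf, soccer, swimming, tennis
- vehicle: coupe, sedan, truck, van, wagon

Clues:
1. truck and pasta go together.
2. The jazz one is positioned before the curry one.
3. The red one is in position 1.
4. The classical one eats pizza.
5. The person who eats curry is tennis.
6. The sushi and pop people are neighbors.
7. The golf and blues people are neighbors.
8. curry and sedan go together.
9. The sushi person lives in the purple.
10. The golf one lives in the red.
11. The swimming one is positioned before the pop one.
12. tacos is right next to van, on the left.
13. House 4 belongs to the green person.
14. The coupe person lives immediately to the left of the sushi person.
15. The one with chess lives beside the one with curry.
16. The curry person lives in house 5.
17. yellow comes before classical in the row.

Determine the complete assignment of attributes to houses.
Solution:

House | Food | Color | Music | Sport | Vehicle
----------------------------------------------
  1   | tacos | red | jazz | golf | coupe
  2   | sushi | purple | blues | swimming | van
  3   | pasta | yellow | pop | soccer | truck
  4   | pizza | green | classical | chess | wagon
  5   | curry | blue | rock | tennis | sedan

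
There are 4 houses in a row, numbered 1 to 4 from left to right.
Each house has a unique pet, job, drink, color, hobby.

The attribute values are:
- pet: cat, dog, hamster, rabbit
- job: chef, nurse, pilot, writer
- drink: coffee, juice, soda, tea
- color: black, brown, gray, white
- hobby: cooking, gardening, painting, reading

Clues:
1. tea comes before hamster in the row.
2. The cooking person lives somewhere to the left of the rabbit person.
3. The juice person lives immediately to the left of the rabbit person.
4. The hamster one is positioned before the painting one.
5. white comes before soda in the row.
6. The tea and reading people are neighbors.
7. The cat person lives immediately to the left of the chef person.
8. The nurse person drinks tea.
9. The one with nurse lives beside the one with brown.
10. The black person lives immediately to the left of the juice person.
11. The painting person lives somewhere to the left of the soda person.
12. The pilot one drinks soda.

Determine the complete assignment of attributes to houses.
Solution:

House | Pet | Job | Drink | Color | Hobby
-----------------------------------------
  1   | cat | nurse | tea | black | cooking
  2   | hamster | chef | juice | brown | reading
  3   | rabbit | writer | coffee | white | painting
  4   | dog | pilot | soda | gray | gardening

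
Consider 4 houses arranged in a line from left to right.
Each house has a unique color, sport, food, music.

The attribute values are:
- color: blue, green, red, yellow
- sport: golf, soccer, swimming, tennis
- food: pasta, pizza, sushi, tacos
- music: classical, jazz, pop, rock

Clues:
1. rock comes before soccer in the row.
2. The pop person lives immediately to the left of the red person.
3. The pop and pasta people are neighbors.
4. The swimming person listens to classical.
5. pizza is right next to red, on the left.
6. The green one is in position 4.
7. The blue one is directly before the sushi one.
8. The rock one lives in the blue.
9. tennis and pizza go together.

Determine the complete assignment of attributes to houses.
Solution:

House | Color | Sport | Food | Music
------------------------------------
  1   | yellow | tennis | pizza | pop
  2   | red | swimming | pasta | classical
  3   | blue | golf | tacos | rock
  4   | green | soccer | sushi | jazz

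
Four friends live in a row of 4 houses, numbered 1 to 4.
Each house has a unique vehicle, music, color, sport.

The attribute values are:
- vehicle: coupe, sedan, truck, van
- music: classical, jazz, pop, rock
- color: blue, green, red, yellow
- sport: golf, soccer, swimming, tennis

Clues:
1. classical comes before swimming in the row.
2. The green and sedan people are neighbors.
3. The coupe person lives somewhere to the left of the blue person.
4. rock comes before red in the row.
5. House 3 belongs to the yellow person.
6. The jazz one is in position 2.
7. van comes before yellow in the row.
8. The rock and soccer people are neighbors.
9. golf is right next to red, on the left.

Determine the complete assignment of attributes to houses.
Solution:

House | Vehicle | Music | Color | Sport
---------------------------------------
  1   | van | rock | green | golf
  2   | sedan | jazz | red | soccer
  3   | coupe | classical | yellow | tennis
  4   | truck | pop | blue | swimming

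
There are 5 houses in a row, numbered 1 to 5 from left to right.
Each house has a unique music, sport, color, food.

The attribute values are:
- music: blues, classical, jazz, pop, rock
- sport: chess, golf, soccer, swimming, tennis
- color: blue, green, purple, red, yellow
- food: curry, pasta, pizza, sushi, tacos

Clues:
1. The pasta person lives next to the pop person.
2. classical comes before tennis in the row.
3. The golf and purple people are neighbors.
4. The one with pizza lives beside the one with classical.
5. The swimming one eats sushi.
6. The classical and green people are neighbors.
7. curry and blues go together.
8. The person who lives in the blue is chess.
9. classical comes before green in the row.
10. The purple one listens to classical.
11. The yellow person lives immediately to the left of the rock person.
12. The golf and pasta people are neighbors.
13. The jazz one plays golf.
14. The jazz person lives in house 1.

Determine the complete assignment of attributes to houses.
Solution:

House | Music | Sport | Color | Food
------------------------------------
  1   | jazz | golf | red | pizza
  2   | classical | soccer | purple | pasta
  3   | pop | swimming | green | sushi
  4   | blues | tennis | yellow | curry
  5   | rock | chess | blue | tacos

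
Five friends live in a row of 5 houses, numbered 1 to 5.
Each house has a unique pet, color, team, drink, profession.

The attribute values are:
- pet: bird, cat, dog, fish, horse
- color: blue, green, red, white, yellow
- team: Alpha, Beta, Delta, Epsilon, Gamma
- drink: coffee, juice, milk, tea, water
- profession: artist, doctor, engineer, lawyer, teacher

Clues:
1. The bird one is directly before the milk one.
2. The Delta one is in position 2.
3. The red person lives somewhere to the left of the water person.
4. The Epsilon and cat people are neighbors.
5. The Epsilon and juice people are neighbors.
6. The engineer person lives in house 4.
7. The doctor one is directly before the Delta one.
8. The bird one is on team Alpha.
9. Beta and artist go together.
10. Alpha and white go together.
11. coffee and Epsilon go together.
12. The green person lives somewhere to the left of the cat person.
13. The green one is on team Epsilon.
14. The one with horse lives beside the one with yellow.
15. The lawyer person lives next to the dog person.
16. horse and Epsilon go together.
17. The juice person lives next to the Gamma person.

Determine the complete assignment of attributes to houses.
Solution:

House | Pet | Color | Team | Drink | Profession
-----------------------------------------------
  1   | horse | green | Epsilon | coffee | doctor
  2   | cat | yellow | Delta | juice | lawyer
  3   | dog | red | Gamma | tea | teacher
  4   | bird | white | Alpha | water | engineer
  5   | fish | blue | Beta | milk | artist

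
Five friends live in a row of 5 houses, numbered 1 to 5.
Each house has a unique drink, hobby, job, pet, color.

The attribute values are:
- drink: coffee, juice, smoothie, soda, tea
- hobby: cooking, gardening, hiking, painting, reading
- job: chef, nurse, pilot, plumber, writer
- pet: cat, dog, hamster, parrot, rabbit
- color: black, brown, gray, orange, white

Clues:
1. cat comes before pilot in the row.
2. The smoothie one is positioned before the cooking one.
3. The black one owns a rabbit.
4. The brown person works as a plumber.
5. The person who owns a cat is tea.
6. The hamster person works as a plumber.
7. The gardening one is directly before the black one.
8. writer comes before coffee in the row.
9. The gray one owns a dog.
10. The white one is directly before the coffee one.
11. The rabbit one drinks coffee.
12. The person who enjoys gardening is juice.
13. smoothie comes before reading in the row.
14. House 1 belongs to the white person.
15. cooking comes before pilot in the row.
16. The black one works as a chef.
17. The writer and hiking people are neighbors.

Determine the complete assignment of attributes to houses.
Solution:

House | Drink | Hobby | Job | Pet | Color
-----------------------------------------
  1   | juice | gardening | writer | parrot | white
  2   | coffee | hiking | chef | rabbit | black
  3   | smoothie | painting | plumber | hamster | brown
  4   | tea | cooking | nurse | cat | orange
  5   | soda | reading | pilot | dog | gray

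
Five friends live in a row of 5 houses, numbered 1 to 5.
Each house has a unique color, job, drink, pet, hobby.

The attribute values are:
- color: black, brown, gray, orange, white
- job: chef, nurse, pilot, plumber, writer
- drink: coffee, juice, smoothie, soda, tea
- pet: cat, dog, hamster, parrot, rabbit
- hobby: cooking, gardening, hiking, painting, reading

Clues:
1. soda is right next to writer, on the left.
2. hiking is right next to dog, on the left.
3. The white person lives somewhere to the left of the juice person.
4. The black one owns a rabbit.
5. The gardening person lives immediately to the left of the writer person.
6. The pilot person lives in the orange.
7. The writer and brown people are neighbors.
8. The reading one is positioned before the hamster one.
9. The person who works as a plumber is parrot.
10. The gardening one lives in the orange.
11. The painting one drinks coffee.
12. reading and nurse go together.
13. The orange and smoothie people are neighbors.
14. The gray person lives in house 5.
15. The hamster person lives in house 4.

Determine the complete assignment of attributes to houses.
Solution:

House | Color | Job | Drink | Pet | Hobby
-----------------------------------------
  1   | orange | pilot | soda | cat | gardening
  2   | black | writer | smoothie | rabbit | hiking
  3   | brown | nurse | tea | dog | reading
  4   | white | chef | coffee | hamster | painting
  5   | gray | plumber | juice | parrot | cooking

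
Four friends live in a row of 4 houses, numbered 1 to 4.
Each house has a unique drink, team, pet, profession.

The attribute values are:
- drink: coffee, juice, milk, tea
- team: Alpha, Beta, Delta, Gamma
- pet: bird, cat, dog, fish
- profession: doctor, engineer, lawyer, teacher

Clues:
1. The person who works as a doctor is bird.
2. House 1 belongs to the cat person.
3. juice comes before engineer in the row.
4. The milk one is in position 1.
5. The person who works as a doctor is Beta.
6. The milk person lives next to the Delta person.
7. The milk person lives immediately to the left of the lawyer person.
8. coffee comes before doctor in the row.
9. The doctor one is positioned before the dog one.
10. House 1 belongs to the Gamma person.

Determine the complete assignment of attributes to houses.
Solution:

House | Drink | Team | Pet | Profession
---------------------------------------
  1   | milk | Gamma | cat | teacher
  2   | coffee | Delta | fish | lawyer
  3   | juice | Beta | bird | doctor
  4   | tea | Alpha | dog | engineer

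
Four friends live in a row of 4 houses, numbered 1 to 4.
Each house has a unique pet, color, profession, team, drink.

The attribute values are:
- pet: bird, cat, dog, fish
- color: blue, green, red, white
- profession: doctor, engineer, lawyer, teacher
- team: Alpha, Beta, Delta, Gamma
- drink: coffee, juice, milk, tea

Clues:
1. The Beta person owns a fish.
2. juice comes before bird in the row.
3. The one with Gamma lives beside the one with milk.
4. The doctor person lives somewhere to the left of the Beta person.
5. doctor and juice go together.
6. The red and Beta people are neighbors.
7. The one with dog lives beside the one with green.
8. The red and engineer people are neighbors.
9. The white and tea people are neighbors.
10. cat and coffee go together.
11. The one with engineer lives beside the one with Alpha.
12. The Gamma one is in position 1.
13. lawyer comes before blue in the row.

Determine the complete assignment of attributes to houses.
Solution:

House | Pet | Color | Profession | Team | Drink
-----------------------------------------------
  1   | dog | red | doctor | Gamma | juice
  2   | fish | green | engineer | Beta | milk
  3   | cat | white | lawyer | Alpha | coffee
  4   | bird | blue | teacher | Delta | tea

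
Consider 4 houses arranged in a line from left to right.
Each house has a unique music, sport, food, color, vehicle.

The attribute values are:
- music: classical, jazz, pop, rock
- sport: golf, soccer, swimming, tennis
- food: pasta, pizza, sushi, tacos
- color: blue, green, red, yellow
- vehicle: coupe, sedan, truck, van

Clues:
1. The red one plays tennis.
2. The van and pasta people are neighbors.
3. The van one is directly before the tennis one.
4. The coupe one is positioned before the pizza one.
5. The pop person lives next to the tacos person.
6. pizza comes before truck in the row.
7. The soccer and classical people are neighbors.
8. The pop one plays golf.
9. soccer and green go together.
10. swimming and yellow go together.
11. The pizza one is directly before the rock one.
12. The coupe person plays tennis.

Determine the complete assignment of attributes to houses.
Solution:

House | Music | Sport | Food | Color | Vehicle
----------------------------------------------
  1   | jazz | soccer | sushi | green | van
  2   | classical | tennis | pasta | red | coupe
  3   | pop | golf | pizza | blue | sedan
  4   | rock | swimming | tacos | yellow | truck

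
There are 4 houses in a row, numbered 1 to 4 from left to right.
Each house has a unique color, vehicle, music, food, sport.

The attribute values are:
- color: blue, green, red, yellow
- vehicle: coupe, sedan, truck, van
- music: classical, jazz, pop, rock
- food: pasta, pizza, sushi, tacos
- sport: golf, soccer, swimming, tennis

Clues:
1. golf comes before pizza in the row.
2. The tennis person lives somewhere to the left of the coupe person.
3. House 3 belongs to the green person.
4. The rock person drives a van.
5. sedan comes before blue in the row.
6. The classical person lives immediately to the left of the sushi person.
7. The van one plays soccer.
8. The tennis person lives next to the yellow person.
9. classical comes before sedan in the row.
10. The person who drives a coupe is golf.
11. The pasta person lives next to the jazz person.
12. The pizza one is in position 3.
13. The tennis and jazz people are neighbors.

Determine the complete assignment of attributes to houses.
Solution:

House | Color | Vehicle | Music | Food | Sport
----------------------------------------------
  1   | red | truck | classical | pasta | tennis
  2   | yellow | coupe | jazz | sushi | golf
  3   | green | sedan | pop | pizza | swimming
  4   | blue | van | rock | tacos | soccer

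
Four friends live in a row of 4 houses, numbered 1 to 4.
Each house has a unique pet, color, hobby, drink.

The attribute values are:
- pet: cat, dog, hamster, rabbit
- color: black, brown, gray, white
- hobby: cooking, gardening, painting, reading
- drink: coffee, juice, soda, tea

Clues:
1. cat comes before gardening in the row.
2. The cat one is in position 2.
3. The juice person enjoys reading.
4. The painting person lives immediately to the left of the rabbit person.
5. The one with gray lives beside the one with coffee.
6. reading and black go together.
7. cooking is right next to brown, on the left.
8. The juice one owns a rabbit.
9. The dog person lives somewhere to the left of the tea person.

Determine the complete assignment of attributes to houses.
Solution:

House | Pet | Color | Hobby | Drink
-----------------------------------
  1   | dog | gray | cooking | soda
  2   | cat | brown | painting | coffee
  3   | rabbit | black | reading | juice
  4   | hamster | white | gardening | tea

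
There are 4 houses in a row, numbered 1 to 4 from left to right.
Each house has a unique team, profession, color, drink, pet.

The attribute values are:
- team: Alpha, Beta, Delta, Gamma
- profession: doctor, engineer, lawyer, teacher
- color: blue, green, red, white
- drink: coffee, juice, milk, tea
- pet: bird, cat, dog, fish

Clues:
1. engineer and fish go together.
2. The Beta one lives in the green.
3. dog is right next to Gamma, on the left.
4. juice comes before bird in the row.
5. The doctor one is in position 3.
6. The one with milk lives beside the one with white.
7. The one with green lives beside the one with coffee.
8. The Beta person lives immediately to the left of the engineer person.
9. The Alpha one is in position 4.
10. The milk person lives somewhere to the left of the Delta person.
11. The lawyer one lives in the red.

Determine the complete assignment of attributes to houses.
Solution:

House | Team | Profession | Color | Drink | Pet
-----------------------------------------------
  1   | Beta | teacher | green | milk | dog
  2   | Gamma | engineer | white | coffee | fish
  3   | Delta | doctor | blue | juice | cat
  4   | Alpha | lawyer | red | tea | bird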